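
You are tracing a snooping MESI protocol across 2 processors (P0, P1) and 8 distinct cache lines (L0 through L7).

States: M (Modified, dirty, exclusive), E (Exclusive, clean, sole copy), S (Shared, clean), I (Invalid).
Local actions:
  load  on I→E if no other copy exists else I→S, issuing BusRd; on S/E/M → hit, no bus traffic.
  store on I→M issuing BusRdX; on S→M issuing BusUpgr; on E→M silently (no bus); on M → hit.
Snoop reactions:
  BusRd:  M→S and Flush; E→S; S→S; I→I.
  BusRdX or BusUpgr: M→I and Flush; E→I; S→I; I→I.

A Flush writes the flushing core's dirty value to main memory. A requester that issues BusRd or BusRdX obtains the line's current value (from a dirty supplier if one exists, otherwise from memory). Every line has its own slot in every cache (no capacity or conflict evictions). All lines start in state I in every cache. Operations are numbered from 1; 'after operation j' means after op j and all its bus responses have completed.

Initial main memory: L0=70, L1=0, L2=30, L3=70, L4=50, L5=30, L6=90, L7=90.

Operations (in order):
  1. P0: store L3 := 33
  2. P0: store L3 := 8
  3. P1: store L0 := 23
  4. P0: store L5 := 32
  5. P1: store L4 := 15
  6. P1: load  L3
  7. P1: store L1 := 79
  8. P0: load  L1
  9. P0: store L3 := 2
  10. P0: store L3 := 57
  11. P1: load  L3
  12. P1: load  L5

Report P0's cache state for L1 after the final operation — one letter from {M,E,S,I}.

state = S

step 1: P0: store L3 := 33  ⟶  MI  (L3)  txn=BusRdX  M[L3]=70
step 2: P0: store L3 := 8  ⟶  MI  (L3)  txn=∅  M[L3]=70
step 3: P1: store L0 := 23  ⟶  IM  (L0)  txn=BusRdX  M[L0]=70
step 4: P0: store L5 := 32  ⟶  MI  (L5)  txn=BusRdX  M[L5]=30
step 5: P1: store L4 := 15  ⟶  IM  (L4)  txn=BusRdX  M[L4]=50
step 6: P1: load  L3  ⟶  SS  (L3)  txn=BusRd+Flush  M[L3]=8
step 7: P1: store L1 := 79  ⟶  IM  (L1)  txn=BusRdX  M[L1]=0
step 8: P0: load  L1  ⟶  SS  (L1)  txn=BusRd+Flush  M[L1]=79
step 9: P0: store L3 := 2  ⟶  MI  (L3)  txn=BusUpgr  M[L3]=8
step 10: P0: store L3 := 57  ⟶  MI  (L3)  txn=∅  M[L3]=8
step 11: P1: load  L3  ⟶  SS  (L3)  txn=BusRd+Flush  M[L3]=57
step 12: P1: load  L5  ⟶  SS  (L5)  txn=BusRd+Flush  M[L5]=32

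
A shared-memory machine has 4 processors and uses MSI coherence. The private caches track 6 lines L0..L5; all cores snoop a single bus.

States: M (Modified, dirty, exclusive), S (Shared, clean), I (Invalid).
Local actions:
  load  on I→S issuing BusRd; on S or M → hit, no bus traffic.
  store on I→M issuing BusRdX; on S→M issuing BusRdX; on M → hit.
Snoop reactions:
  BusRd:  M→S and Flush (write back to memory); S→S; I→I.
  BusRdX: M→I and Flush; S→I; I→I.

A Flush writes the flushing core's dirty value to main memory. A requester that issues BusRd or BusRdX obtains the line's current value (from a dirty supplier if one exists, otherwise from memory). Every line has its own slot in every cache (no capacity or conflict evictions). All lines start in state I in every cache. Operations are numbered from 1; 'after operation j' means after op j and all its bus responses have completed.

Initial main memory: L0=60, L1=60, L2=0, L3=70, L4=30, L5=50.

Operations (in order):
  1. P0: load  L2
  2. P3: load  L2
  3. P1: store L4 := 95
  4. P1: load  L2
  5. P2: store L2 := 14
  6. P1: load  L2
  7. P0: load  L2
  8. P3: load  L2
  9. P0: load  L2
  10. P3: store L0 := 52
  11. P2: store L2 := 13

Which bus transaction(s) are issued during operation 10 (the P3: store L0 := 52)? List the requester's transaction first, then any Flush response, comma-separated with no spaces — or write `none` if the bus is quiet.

bus = BusRdX

[1] P0: load  L2 | P0:S(0), P1:I, P2:I, P3:I | bus: BusRd
[2] P3: load  L2 | P0:S(0), P1:I, P2:I, P3:S(0) | bus: BusRd
[3] P1: store L4 := 95 | P0:I, P1:M(95), P2:I, P3:I | bus: BusRdX
[4] P1: load  L2 | P0:S(0), P1:S(0), P2:I, P3:S(0) | bus: BusRd
[5] P2: store L2 := 14 | P0:I, P1:I, P2:M(14), P3:I | bus: BusRdX
[6] P1: load  L2 | P0:I, P1:S(14), P2:S(14), P3:I | bus: BusRd,Flush
[7] P0: load  L2 | P0:S(14), P1:S(14), P2:S(14), P3:I | bus: BusRd
[8] P3: load  L2 | P0:S(14), P1:S(14), P2:S(14), P3:S(14) | bus: BusRd
[9] P0: load  L2 | P0:S(14), P1:S(14), P2:S(14), P3:S(14) | bus: none
[10] P3: store L0 := 52 | P0:I, P1:I, P2:I, P3:M(52) | bus: BusRdX
[11] P2: store L2 := 13 | P0:I, P1:I, P2:M(13), P3:I | bus: BusRdX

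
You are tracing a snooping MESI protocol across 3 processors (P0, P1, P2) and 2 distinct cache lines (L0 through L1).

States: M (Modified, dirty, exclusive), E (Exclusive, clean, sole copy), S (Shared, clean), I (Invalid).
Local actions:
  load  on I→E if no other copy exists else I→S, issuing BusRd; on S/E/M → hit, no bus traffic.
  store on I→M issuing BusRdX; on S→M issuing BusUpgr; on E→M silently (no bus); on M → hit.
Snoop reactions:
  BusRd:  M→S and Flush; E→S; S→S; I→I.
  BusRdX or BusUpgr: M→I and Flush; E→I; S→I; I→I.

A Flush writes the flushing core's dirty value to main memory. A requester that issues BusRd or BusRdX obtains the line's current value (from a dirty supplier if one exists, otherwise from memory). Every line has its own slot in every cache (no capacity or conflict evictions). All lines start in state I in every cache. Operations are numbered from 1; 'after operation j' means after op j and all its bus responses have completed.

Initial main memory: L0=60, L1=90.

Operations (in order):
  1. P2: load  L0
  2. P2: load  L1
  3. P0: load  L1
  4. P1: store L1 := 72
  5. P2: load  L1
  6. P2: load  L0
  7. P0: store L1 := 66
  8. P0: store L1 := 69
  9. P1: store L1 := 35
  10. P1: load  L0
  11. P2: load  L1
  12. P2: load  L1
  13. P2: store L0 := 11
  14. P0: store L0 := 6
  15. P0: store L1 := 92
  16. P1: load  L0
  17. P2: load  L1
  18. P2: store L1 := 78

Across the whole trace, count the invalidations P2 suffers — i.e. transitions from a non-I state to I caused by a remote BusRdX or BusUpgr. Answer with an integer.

[1] P2: load  L0 | P0:I, P1:I, P2:E(60) | bus: BusRd
[2] P2: load  L1 | P0:I, P1:I, P2:E(90) | bus: BusRd
[3] P0: load  L1 | P0:S(90), P1:I, P2:S(90) | bus: BusRd
[4] P1: store L1 := 72 | P0:I, P1:M(72), P2:I | bus: BusRdX
[5] P2: load  L1 | P0:I, P1:S(72), P2:S(72) | bus: BusRd,Flush
[6] P2: load  L0 | P0:I, P1:I, P2:E(60) | bus: none
[7] P0: store L1 := 66 | P0:M(66), P1:I, P2:I | bus: BusRdX
[8] P0: store L1 := 69 | P0:M(69), P1:I, P2:I | bus: none
[9] P1: store L1 := 35 | P0:I, P1:M(35), P2:I | bus: BusRdX,Flush
[10] P1: load  L0 | P0:I, P1:S(60), P2:S(60) | bus: BusRd
[11] P2: load  L1 | P0:I, P1:S(35), P2:S(35) | bus: BusRd,Flush
[12] P2: load  L1 | P0:I, P1:S(35), P2:S(35) | bus: none
[13] P2: store L0 := 11 | P0:I, P1:I, P2:M(11) | bus: BusUpgr
[14] P0: store L0 := 6 | P0:M(6), P1:I, P2:I | bus: BusRdX,Flush
[15] P0: store L1 := 92 | P0:M(92), P1:I, P2:I | bus: BusRdX
[16] P1: load  L0 | P0:S(6), P1:S(6), P2:I | bus: BusRd,Flush
[17] P2: load  L1 | P0:S(92), P1:I, P2:S(92) | bus: BusRd,Flush
[18] P2: store L1 := 78 | P0:I, P1:I, P2:M(78) | bus: BusUpgr

invalidations = 4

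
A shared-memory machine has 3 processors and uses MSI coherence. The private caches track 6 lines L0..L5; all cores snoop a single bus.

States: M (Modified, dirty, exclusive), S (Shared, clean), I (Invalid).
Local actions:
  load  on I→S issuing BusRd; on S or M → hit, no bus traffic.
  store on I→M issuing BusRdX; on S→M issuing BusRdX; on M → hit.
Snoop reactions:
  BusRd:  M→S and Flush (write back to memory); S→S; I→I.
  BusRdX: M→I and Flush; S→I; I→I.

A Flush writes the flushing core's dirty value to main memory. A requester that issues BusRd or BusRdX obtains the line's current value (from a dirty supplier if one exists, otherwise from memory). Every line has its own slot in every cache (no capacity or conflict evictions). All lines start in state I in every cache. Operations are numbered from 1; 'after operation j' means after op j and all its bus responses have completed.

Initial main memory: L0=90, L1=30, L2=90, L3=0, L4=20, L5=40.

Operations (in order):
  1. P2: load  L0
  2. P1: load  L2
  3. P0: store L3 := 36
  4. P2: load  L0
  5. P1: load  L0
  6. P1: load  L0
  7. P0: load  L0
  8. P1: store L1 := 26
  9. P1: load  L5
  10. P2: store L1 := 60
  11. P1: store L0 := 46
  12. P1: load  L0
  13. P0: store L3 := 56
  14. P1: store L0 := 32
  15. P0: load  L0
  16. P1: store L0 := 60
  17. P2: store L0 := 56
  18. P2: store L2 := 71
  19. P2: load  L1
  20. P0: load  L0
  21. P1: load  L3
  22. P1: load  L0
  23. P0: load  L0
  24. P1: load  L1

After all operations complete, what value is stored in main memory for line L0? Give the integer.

memory[L0] = 56

1. P2: load  L0  bus=[BusRd]  L0: P0=I P1=I P2=S  mem[L0]=90
2. P1: load  L2  bus=[BusRd]  L2: P0=I P1=S P2=I  mem[L2]=90
3. P0: store L3 := 36  bus=[BusRdX]  L3: P0=M P1=I P2=I  mem[L3]=0
4. P2: load  L0  bus=[-]  L0: P0=I P1=I P2=S  mem[L0]=90
5. P1: load  L0  bus=[BusRd]  L0: P0=I P1=S P2=S  mem[L0]=90
6. P1: load  L0  bus=[-]  L0: P0=I P1=S P2=S  mem[L0]=90
7. P0: load  L0  bus=[BusRd]  L0: P0=S P1=S P2=S  mem[L0]=90
8. P1: store L1 := 26  bus=[BusRdX]  L1: P0=I P1=M P2=I  mem[L1]=30
9. P1: load  L5  bus=[BusRd]  L5: P0=I P1=S P2=I  mem[L5]=40
10. P2: store L1 := 60  bus=[BusRdX,Flush]  L1: P0=I P1=I P2=M  mem[L1]=26
11. P1: store L0 := 46  bus=[BusRdX]  L0: P0=I P1=M P2=I  mem[L0]=90
12. P1: load  L0  bus=[-]  L0: P0=I P1=M P2=I  mem[L0]=90
13. P0: store L3 := 56  bus=[-]  L3: P0=M P1=I P2=I  mem[L3]=0
14. P1: store L0 := 32  bus=[-]  L0: P0=I P1=M P2=I  mem[L0]=90
15. P0: load  L0  bus=[BusRd,Flush]  L0: P0=S P1=S P2=I  mem[L0]=32
16. P1: store L0 := 60  bus=[BusRdX]  L0: P0=I P1=M P2=I  mem[L0]=32
17. P2: store L0 := 56  bus=[BusRdX,Flush]  L0: P0=I P1=I P2=M  mem[L0]=60
18. P2: store L2 := 71  bus=[BusRdX]  L2: P0=I P1=I P2=M  mem[L2]=90
19. P2: load  L1  bus=[-]  L1: P0=I P1=I P2=M  mem[L1]=26
20. P0: load  L0  bus=[BusRd,Flush]  L0: P0=S P1=I P2=S  mem[L0]=56
21. P1: load  L3  bus=[BusRd,Flush]  L3: P0=S P1=S P2=I  mem[L3]=56
22. P1: load  L0  bus=[BusRd]  L0: P0=S P1=S P2=S  mem[L0]=56
23. P0: load  L0  bus=[-]  L0: P0=S P1=S P2=S  mem[L0]=56
24. P1: load  L1  bus=[BusRd,Flush]  L1: P0=I P1=S P2=S  mem[L1]=60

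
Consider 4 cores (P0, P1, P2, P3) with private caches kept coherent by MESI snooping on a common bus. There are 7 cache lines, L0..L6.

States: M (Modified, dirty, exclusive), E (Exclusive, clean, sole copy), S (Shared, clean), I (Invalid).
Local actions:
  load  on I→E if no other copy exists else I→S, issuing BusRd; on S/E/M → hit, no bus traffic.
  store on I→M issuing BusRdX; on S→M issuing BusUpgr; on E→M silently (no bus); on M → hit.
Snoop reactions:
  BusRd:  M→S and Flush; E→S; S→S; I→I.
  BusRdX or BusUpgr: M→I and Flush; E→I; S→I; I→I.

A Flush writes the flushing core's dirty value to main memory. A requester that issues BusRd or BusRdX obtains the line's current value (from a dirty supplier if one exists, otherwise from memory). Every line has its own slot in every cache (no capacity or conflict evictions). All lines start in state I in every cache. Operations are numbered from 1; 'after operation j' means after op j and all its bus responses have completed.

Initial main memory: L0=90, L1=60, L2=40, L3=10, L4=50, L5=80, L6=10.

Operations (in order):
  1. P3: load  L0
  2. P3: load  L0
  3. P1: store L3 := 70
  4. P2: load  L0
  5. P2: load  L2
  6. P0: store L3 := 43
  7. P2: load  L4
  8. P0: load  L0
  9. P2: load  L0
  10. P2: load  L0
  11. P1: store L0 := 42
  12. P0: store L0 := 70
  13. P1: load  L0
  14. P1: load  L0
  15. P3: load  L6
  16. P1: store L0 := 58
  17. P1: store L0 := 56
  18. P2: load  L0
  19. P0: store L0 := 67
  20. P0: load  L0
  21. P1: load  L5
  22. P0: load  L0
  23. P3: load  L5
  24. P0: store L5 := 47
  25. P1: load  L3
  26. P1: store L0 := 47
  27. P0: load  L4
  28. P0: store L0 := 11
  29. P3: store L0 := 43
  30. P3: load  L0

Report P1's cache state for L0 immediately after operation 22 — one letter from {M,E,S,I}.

state = I

step 1: P3: load  L0  ⟶  IIIE  (L0)  txn=BusRd  M[L0]=90
step 2: P3: load  L0  ⟶  IIIE  (L0)  txn=∅  M[L0]=90
step 3: P1: store L3 := 70  ⟶  IMII  (L3)  txn=BusRdX  M[L3]=10
step 4: P2: load  L0  ⟶  IISS  (L0)  txn=BusRd  M[L0]=90
step 5: P2: load  L2  ⟶  IIEI  (L2)  txn=BusRd  M[L2]=40
step 6: P0: store L3 := 43  ⟶  MIII  (L3)  txn=BusRdX+Flush  M[L3]=70
step 7: P2: load  L4  ⟶  IIEI  (L4)  txn=BusRd  M[L4]=50
step 8: P0: load  L0  ⟶  SISS  (L0)  txn=BusRd  M[L0]=90
step 9: P2: load  L0  ⟶  SISS  (L0)  txn=∅  M[L0]=90
step 10: P2: load  L0  ⟶  SISS  (L0)  txn=∅  M[L0]=90
step 11: P1: store L0 := 42  ⟶  IMII  (L0)  txn=BusRdX  M[L0]=90
step 12: P0: store L0 := 70  ⟶  MIII  (L0)  txn=BusRdX+Flush  M[L0]=42
step 13: P1: load  L0  ⟶  SSII  (L0)  txn=BusRd+Flush  M[L0]=70
step 14: P1: load  L0  ⟶  SSII  (L0)  txn=∅  M[L0]=70
step 15: P3: load  L6  ⟶  IIIE  (L6)  txn=BusRd  M[L6]=10
step 16: P1: store L0 := 58  ⟶  IMII  (L0)  txn=BusUpgr  M[L0]=70
step 17: P1: store L0 := 56  ⟶  IMII  (L0)  txn=∅  M[L0]=70
step 18: P2: load  L0  ⟶  ISSI  (L0)  txn=BusRd+Flush  M[L0]=56
step 19: P0: store L0 := 67  ⟶  MIII  (L0)  txn=BusRdX  M[L0]=56
step 20: P0: load  L0  ⟶  MIII  (L0)  txn=∅  M[L0]=56
step 21: P1: load  L5  ⟶  IEII  (L5)  txn=BusRd  M[L5]=80
step 22: P0: load  L0  ⟶  MIII  (L0)  txn=∅  M[L0]=56
step 23: P3: load  L5  ⟶  ISIS  (L5)  txn=BusRd  M[L5]=80
step 24: P0: store L5 := 47  ⟶  MIII  (L5)  txn=BusRdX  M[L5]=80
step 25: P1: load  L3  ⟶  SSII  (L3)  txn=BusRd+Flush  M[L3]=43
step 26: P1: store L0 := 47  ⟶  IMII  (L0)  txn=BusRdX+Flush  M[L0]=67
step 27: P0: load  L4  ⟶  SISI  (L4)  txn=BusRd  M[L4]=50
step 28: P0: store L0 := 11  ⟶  MIII  (L0)  txn=BusRdX+Flush  M[L0]=47
step 29: P3: store L0 := 43  ⟶  IIIM  (L0)  txn=BusRdX+Flush  M[L0]=11
step 30: P3: load  L0  ⟶  IIIM  (L0)  txn=∅  M[L0]=11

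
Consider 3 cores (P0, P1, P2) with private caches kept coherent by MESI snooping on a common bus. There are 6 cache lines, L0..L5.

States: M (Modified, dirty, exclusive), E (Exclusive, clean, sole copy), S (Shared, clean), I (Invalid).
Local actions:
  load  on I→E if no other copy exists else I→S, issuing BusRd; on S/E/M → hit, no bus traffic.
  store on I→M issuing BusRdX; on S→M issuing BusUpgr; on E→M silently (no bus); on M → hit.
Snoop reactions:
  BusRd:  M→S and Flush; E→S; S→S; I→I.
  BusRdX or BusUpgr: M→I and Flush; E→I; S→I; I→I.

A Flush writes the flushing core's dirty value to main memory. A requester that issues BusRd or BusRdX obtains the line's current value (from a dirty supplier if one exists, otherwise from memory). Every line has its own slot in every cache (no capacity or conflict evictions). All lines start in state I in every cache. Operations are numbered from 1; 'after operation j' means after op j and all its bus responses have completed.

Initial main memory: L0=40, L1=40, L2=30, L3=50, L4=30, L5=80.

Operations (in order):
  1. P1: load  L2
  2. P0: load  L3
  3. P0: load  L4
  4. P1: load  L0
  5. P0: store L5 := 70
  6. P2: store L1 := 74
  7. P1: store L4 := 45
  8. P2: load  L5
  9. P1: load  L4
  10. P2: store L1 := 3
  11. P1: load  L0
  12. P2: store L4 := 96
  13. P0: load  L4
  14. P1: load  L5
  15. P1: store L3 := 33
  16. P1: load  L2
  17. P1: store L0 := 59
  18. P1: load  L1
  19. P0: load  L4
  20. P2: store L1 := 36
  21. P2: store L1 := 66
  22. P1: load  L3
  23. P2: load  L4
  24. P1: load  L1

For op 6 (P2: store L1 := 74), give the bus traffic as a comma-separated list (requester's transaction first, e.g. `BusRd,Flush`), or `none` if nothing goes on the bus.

bus = BusRdX

1. P1: load  L2  bus=[BusRd]  L2: P0=I P1=E P2=I  mem[L2]=30
2. P0: load  L3  bus=[BusRd]  L3: P0=E P1=I P2=I  mem[L3]=50
3. P0: load  L4  bus=[BusRd]  L4: P0=E P1=I P2=I  mem[L4]=30
4. P1: load  L0  bus=[BusRd]  L0: P0=I P1=E P2=I  mem[L0]=40
5. P0: store L5 := 70  bus=[BusRdX]  L5: P0=M P1=I P2=I  mem[L5]=80
6. P2: store L1 := 74  bus=[BusRdX]  L1: P0=I P1=I P2=M  mem[L1]=40
7. P1: store L4 := 45  bus=[BusRdX]  L4: P0=I P1=M P2=I  mem[L4]=30
8. P2: load  L5  bus=[BusRd,Flush]  L5: P0=S P1=I P2=S  mem[L5]=70
9. P1: load  L4  bus=[-]  L4: P0=I P1=M P2=I  mem[L4]=30
10. P2: store L1 := 3  bus=[-]  L1: P0=I P1=I P2=M  mem[L1]=40
11. P1: load  L0  bus=[-]  L0: P0=I P1=E P2=I  mem[L0]=40
12. P2: store L4 := 96  bus=[BusRdX,Flush]  L4: P0=I P1=I P2=M  mem[L4]=45
13. P0: load  L4  bus=[BusRd,Flush]  L4: P0=S P1=I P2=S  mem[L4]=96
14. P1: load  L5  bus=[BusRd]  L5: P0=S P1=S P2=S  mem[L5]=70
15. P1: store L3 := 33  bus=[BusRdX]  L3: P0=I P1=M P2=I  mem[L3]=50
16. P1: load  L2  bus=[-]  L2: P0=I P1=E P2=I  mem[L2]=30
17. P1: store L0 := 59  bus=[-]  L0: P0=I P1=M P2=I  mem[L0]=40
18. P1: load  L1  bus=[BusRd,Flush]  L1: P0=I P1=S P2=S  mem[L1]=3
19. P0: load  L4  bus=[-]  L4: P0=S P1=I P2=S  mem[L4]=96
20. P2: store L1 := 36  bus=[BusUpgr]  L1: P0=I P1=I P2=M  mem[L1]=3
21. P2: store L1 := 66  bus=[-]  L1: P0=I P1=I P2=M  mem[L1]=3
22. P1: load  L3  bus=[-]  L3: P0=I P1=M P2=I  mem[L3]=50
23. P2: load  L4  bus=[-]  L4: P0=S P1=I P2=S  mem[L4]=96
24. P1: load  L1  bus=[BusRd,Flush]  L1: P0=I P1=S P2=S  mem[L1]=66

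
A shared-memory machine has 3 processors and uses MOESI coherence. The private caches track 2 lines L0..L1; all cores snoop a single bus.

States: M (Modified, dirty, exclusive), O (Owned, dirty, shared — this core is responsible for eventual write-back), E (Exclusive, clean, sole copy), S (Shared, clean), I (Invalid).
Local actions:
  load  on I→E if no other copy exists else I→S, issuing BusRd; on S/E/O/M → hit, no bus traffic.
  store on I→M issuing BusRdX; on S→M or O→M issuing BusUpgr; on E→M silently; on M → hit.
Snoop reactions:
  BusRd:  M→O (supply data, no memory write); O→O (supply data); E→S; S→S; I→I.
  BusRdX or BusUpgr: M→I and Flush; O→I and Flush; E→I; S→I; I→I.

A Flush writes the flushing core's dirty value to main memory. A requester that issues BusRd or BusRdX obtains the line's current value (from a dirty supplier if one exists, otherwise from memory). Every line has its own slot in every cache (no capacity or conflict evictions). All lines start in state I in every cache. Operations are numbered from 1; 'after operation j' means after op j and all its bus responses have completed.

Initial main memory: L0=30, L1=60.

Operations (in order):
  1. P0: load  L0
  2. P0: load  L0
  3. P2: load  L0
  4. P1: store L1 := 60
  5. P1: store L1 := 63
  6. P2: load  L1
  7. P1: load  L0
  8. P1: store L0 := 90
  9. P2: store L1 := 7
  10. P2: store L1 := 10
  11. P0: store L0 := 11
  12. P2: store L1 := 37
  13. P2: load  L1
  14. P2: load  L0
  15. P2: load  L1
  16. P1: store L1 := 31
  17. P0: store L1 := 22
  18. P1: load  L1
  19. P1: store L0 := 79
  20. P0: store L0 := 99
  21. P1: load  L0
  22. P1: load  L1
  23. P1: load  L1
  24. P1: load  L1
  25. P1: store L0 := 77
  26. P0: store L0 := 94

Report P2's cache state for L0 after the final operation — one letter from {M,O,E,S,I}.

step 1: P0: load  L0  ⟶  EII  (L0)  txn=BusRd  M[L0]=30
step 2: P0: load  L0  ⟶  EII  (L0)  txn=∅  M[L0]=30
step 3: P2: load  L0  ⟶  SIS  (L0)  txn=BusRd  M[L0]=30
step 4: P1: store L1 := 60  ⟶  IMI  (L1)  txn=BusRdX  M[L1]=60
step 5: P1: store L1 := 63  ⟶  IMI  (L1)  txn=∅  M[L1]=60
step 6: P2: load  L1  ⟶  IOS  (L1)  txn=BusRd  M[L1]=60
step 7: P1: load  L0  ⟶  SSS  (L0)  txn=BusRd  M[L0]=30
step 8: P1: store L0 := 90  ⟶  IMI  (L0)  txn=BusUpgr  M[L0]=30
step 9: P2: store L1 := 7  ⟶  IIM  (L1)  txn=BusUpgr+Flush  M[L1]=63
step 10: P2: store L1 := 10  ⟶  IIM  (L1)  txn=∅  M[L1]=63
step 11: P0: store L0 := 11  ⟶  MII  (L0)  txn=BusRdX+Flush  M[L0]=90
step 12: P2: store L1 := 37  ⟶  IIM  (L1)  txn=∅  M[L1]=63
step 13: P2: load  L1  ⟶  IIM  (L1)  txn=∅  M[L1]=63
step 14: P2: load  L0  ⟶  OIS  (L0)  txn=BusRd  M[L0]=90
step 15: P2: load  L1  ⟶  IIM  (L1)  txn=∅  M[L1]=63
step 16: P1: store L1 := 31  ⟶  IMI  (L1)  txn=BusRdX+Flush  M[L1]=37
step 17: P0: store L1 := 22  ⟶  MII  (L1)  txn=BusRdX+Flush  M[L1]=31
step 18: P1: load  L1  ⟶  OSI  (L1)  txn=BusRd  M[L1]=31
step 19: P1: store L0 := 79  ⟶  IMI  (L0)  txn=BusRdX+Flush  M[L0]=11
step 20: P0: store L0 := 99  ⟶  MII  (L0)  txn=BusRdX+Flush  M[L0]=79
step 21: P1: load  L0  ⟶  OSI  (L0)  txn=BusRd  M[L0]=79
step 22: P1: load  L1  ⟶  OSI  (L1)  txn=∅  M[L1]=31
step 23: P1: load  L1  ⟶  OSI  (L1)  txn=∅  M[L1]=31
step 24: P1: load  L1  ⟶  OSI  (L1)  txn=∅  M[L1]=31
step 25: P1: store L0 := 77  ⟶  IMI  (L0)  txn=BusUpgr+Flush  M[L0]=99
step 26: P0: store L0 := 94  ⟶  MII  (L0)  txn=BusRdX+Flush  M[L0]=77

state = I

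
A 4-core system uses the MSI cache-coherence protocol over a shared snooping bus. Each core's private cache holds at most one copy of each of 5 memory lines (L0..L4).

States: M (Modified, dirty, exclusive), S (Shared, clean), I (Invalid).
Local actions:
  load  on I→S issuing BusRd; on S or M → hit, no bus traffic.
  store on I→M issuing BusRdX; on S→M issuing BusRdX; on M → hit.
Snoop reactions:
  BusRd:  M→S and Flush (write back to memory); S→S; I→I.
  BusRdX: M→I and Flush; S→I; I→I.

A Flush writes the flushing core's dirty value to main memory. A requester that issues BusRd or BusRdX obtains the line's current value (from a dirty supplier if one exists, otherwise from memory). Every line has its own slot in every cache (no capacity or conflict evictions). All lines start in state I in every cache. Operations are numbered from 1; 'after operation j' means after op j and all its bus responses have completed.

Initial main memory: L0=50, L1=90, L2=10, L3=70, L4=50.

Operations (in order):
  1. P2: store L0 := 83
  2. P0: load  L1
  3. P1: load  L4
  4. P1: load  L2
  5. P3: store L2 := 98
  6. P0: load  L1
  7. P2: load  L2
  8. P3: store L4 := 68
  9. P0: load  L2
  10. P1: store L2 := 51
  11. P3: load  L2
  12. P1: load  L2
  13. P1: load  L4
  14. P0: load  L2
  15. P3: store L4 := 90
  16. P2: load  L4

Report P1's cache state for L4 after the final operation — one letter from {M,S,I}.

state = I

step 1: P2: store L0 := 83  ⟶  IIMI  (L0)  txn=BusRdX  M[L0]=50
step 2: P0: load  L1  ⟶  SIII  (L1)  txn=BusRd  M[L1]=90
step 3: P1: load  L4  ⟶  ISII  (L4)  txn=BusRd  M[L4]=50
step 4: P1: load  L2  ⟶  ISII  (L2)  txn=BusRd  M[L2]=10
step 5: P3: store L2 := 98  ⟶  IIIM  (L2)  txn=BusRdX  M[L2]=10
step 6: P0: load  L1  ⟶  SIII  (L1)  txn=∅  M[L1]=90
step 7: P2: load  L2  ⟶  IISS  (L2)  txn=BusRd+Flush  M[L2]=98
step 8: P3: store L4 := 68  ⟶  IIIM  (L4)  txn=BusRdX  M[L4]=50
step 9: P0: load  L2  ⟶  SISS  (L2)  txn=BusRd  M[L2]=98
step 10: P1: store L2 := 51  ⟶  IMII  (L2)  txn=BusRdX  M[L2]=98
step 11: P3: load  L2  ⟶  ISIS  (L2)  txn=BusRd+Flush  M[L2]=51
step 12: P1: load  L2  ⟶  ISIS  (L2)  txn=∅  M[L2]=51
step 13: P1: load  L4  ⟶  ISIS  (L4)  txn=BusRd+Flush  M[L4]=68
step 14: P0: load  L2  ⟶  SSIS  (L2)  txn=BusRd  M[L2]=51
step 15: P3: store L4 := 90  ⟶  IIIM  (L4)  txn=BusRdX  M[L4]=68
step 16: P2: load  L4  ⟶  IISS  (L4)  txn=BusRd+Flush  M[L4]=90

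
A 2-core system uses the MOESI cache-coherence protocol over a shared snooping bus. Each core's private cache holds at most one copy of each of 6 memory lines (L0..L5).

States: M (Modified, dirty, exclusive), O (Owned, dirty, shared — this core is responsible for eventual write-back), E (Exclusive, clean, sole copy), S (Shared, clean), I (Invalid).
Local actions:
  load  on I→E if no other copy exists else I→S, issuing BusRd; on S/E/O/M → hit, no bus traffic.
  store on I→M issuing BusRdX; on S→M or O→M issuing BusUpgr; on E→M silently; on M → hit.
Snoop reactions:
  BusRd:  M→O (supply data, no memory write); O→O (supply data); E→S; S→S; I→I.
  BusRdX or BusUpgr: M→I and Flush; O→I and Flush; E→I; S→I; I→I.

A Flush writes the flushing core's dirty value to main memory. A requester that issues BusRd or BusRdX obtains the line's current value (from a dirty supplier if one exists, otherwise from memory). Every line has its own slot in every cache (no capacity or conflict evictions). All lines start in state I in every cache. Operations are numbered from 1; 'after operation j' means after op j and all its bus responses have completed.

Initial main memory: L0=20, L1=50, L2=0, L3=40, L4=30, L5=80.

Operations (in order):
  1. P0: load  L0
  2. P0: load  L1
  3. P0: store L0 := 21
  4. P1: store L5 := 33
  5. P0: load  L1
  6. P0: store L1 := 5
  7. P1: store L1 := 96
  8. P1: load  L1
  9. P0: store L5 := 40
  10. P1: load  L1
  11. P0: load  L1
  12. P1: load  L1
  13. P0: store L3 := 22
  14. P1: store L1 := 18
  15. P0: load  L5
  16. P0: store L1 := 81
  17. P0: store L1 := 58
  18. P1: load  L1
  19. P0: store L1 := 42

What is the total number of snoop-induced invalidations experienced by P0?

invalidations = 2

1. P0: load  L0  bus=[BusRd]  L0: P0=E P1=I  mem[L0]=20
2. P0: load  L1  bus=[BusRd]  L1: P0=E P1=I  mem[L1]=50
3. P0: store L0 := 21  bus=[-]  L0: P0=M P1=I  mem[L0]=20
4. P1: store L5 := 33  bus=[BusRdX]  L5: P0=I P1=M  mem[L5]=80
5. P0: load  L1  bus=[-]  L1: P0=E P1=I  mem[L1]=50
6. P0: store L1 := 5  bus=[-]  L1: P0=M P1=I  mem[L1]=50
7. P1: store L1 := 96  bus=[BusRdX,Flush]  L1: P0=I P1=M  mem[L1]=5
8. P1: load  L1  bus=[-]  L1: P0=I P1=M  mem[L1]=5
9. P0: store L5 := 40  bus=[BusRdX,Flush]  L5: P0=M P1=I  mem[L5]=33
10. P1: load  L1  bus=[-]  L1: P0=I P1=M  mem[L1]=5
11. P0: load  L1  bus=[BusRd]  L1: P0=S P1=O  mem[L1]=5
12. P1: load  L1  bus=[-]  L1: P0=S P1=O  mem[L1]=5
13. P0: store L3 := 22  bus=[BusRdX]  L3: P0=M P1=I  mem[L3]=40
14. P1: store L1 := 18  bus=[BusUpgr]  L1: P0=I P1=M  mem[L1]=5
15. P0: load  L5  bus=[-]  L5: P0=M P1=I  mem[L5]=33
16. P0: store L1 := 81  bus=[BusRdX,Flush]  L1: P0=M P1=I  mem[L1]=18
17. P0: store L1 := 58  bus=[-]  L1: P0=M P1=I  mem[L1]=18
18. P1: load  L1  bus=[BusRd]  L1: P0=O P1=S  mem[L1]=18
19. P0: store L1 := 42  bus=[BusUpgr]  L1: P0=M P1=I  mem[L1]=18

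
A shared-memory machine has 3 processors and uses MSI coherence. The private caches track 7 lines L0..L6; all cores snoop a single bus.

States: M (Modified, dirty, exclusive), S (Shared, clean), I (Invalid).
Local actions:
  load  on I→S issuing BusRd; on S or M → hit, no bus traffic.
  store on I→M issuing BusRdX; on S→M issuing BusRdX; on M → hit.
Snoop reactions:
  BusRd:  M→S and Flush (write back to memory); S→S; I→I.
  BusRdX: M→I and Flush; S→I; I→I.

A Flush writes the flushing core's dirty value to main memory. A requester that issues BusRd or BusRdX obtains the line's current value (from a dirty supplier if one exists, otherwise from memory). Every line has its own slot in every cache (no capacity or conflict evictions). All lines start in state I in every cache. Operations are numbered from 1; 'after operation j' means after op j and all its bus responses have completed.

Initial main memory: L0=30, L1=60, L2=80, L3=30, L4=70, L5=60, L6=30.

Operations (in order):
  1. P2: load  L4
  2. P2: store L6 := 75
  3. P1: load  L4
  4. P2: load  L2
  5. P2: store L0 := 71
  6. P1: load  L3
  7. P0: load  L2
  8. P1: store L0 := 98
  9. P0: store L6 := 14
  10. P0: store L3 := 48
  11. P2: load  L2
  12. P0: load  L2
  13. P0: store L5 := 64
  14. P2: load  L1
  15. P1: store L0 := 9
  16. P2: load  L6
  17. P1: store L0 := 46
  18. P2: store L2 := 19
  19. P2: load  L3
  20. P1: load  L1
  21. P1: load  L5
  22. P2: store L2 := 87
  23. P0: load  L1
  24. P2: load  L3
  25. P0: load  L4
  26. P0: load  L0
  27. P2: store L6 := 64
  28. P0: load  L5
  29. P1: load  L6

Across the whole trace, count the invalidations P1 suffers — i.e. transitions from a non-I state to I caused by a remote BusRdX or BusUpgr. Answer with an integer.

invalidations = 1

[1] P2: load  L4 | P0:I, P1:I, P2:S(70) | bus: BusRd
[2] P2: store L6 := 75 | P0:I, P1:I, P2:M(75) | bus: BusRdX
[3] P1: load  L4 | P0:I, P1:S(70), P2:S(70) | bus: BusRd
[4] P2: load  L2 | P0:I, P1:I, P2:S(80) | bus: BusRd
[5] P2: store L0 := 71 | P0:I, P1:I, P2:M(71) | bus: BusRdX
[6] P1: load  L3 | P0:I, P1:S(30), P2:I | bus: BusRd
[7] P0: load  L2 | P0:S(80), P1:I, P2:S(80) | bus: BusRd
[8] P1: store L0 := 98 | P0:I, P1:M(98), P2:I | bus: BusRdX,Flush
[9] P0: store L6 := 14 | P0:M(14), P1:I, P2:I | bus: BusRdX,Flush
[10] P0: store L3 := 48 | P0:M(48), P1:I, P2:I | bus: BusRdX
[11] P2: load  L2 | P0:S(80), P1:I, P2:S(80) | bus: none
[12] P0: load  L2 | P0:S(80), P1:I, P2:S(80) | bus: none
[13] P0: store L5 := 64 | P0:M(64), P1:I, P2:I | bus: BusRdX
[14] P2: load  L1 | P0:I, P1:I, P2:S(60) | bus: BusRd
[15] P1: store L0 := 9 | P0:I, P1:M(9), P2:I | bus: none
[16] P2: load  L6 | P0:S(14), P1:I, P2:S(14) | bus: BusRd,Flush
[17] P1: store L0 := 46 | P0:I, P1:M(46), P2:I | bus: none
[18] P2: store L2 := 19 | P0:I, P1:I, P2:M(19) | bus: BusRdX
[19] P2: load  L3 | P0:S(48), P1:I, P2:S(48) | bus: BusRd,Flush
[20] P1: load  L1 | P0:I, P1:S(60), P2:S(60) | bus: BusRd
[21] P1: load  L5 | P0:S(64), P1:S(64), P2:I | bus: BusRd,Flush
[22] P2: store L2 := 87 | P0:I, P1:I, P2:M(87) | bus: none
[23] P0: load  L1 | P0:S(60), P1:S(60), P2:S(60) | bus: BusRd
[24] P2: load  L3 | P0:S(48), P1:I, P2:S(48) | bus: none
[25] P0: load  L4 | P0:S(70), P1:S(70), P2:S(70) | bus: BusRd
[26] P0: load  L0 | P0:S(46), P1:S(46), P2:I | bus: BusRd,Flush
[27] P2: store L6 := 64 | P0:I, P1:I, P2:M(64) | bus: BusRdX
[28] P0: load  L5 | P0:S(64), P1:S(64), P2:I | bus: none
[29] P1: load  L6 | P0:I, P1:S(64), P2:S(64) | bus: BusRd,Flush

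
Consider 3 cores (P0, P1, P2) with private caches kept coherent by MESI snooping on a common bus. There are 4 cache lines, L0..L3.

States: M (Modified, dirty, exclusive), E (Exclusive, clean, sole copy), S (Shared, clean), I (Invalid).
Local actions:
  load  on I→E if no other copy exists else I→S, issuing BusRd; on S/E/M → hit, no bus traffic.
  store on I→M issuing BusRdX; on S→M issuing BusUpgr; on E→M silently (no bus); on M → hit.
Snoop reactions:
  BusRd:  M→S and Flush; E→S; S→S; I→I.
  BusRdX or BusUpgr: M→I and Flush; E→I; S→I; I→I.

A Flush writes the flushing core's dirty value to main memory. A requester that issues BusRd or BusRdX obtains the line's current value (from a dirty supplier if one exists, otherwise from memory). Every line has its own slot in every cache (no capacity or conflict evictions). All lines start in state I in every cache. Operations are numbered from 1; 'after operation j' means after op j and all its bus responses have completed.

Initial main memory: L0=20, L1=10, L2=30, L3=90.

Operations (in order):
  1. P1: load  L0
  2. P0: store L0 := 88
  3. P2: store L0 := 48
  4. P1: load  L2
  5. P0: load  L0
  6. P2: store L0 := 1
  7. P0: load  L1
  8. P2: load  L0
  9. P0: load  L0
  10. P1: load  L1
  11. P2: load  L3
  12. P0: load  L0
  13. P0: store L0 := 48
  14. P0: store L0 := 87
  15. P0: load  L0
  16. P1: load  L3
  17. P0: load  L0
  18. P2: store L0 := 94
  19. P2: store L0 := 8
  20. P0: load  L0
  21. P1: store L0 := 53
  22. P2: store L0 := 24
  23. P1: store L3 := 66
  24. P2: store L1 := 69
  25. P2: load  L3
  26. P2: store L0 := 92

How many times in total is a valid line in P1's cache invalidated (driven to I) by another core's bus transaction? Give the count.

invalidations = 3

  op1 P1: load  L0 → I/E/I on L0; bus BusRd; mem=20
  op2 P0: store L0 := 88 → M/I/I on L0; bus BusRdX; mem=20
  op3 P2: store L0 := 48 → I/I/M on L0; bus BusRdX Flush; mem=88
  op4 P1: load  L2 → I/E/I on L2; bus BusRd; mem=30
  op5 P0: load  L0 → S/I/S on L0; bus BusRd Flush; mem=48
  op6 P2: store L0 := 1 → I/I/M on L0; bus BusUpgr; mem=48
  op7 P0: load  L1 → E/I/I on L1; bus BusRd; mem=10
  op8 P2: load  L0 → I/I/M on L0; bus (none); mem=48
  op9 P0: load  L0 → S/I/S on L0; bus BusRd Flush; mem=1
  op10 P1: load  L1 → S/S/I on L1; bus BusRd; mem=10
  op11 P2: load  L3 → I/I/E on L3; bus BusRd; mem=90
  op12 P0: load  L0 → S/I/S on L0; bus (none); mem=1
  op13 P0: store L0 := 48 → M/I/I on L0; bus BusUpgr; mem=1
  op14 P0: store L0 := 87 → M/I/I on L0; bus (none); mem=1
  op15 P0: load  L0 → M/I/I on L0; bus (none); mem=1
  op16 P1: load  L3 → I/S/S on L3; bus BusRd; mem=90
  op17 P0: load  L0 → M/I/I on L0; bus (none); mem=1
  op18 P2: store L0 := 94 → I/I/M on L0; bus BusRdX Flush; mem=87
  op19 P2: store L0 := 8 → I/I/M on L0; bus (none); mem=87
  op20 P0: load  L0 → S/I/S on L0; bus BusRd Flush; mem=8
  op21 P1: store L0 := 53 → I/M/I on L0; bus BusRdX; mem=8
  op22 P2: store L0 := 24 → I/I/M on L0; bus BusRdX Flush; mem=53
  op23 P1: store L3 := 66 → I/M/I on L3; bus BusUpgr; mem=90
  op24 P2: store L1 := 69 → I/I/M on L1; bus BusRdX; mem=10
  op25 P2: load  L3 → I/S/S on L3; bus BusRd Flush; mem=66
  op26 P2: store L0 := 92 → I/I/M on L0; bus (none); mem=53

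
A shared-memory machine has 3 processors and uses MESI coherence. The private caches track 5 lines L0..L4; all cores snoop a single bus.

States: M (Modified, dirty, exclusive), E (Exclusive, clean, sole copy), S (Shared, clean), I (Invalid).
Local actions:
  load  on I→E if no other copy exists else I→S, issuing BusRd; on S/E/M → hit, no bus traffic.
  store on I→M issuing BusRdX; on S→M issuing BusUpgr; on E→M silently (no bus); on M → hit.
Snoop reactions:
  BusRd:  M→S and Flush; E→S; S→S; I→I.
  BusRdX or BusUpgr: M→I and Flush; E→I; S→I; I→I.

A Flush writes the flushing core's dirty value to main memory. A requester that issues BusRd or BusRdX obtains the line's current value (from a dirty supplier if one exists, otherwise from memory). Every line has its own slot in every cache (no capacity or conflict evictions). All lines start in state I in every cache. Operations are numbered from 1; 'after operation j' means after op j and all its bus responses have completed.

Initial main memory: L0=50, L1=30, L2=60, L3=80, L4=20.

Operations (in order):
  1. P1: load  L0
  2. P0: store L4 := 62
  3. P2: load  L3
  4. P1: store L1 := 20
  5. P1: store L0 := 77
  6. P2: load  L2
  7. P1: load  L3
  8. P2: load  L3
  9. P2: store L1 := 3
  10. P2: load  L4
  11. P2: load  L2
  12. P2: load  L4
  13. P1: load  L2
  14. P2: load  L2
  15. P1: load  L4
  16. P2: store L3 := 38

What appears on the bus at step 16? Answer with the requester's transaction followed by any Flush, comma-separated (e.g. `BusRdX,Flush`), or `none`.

bus = BusUpgr

  op1 P1: load  L0 → I/E/I on L0; bus BusRd; mem=50
  op2 P0: store L4 := 62 → M/I/I on L4; bus BusRdX; mem=20
  op3 P2: load  L3 → I/I/E on L3; bus BusRd; mem=80
  op4 P1: store L1 := 20 → I/M/I on L1; bus BusRdX; mem=30
  op5 P1: store L0 := 77 → I/M/I on L0; bus (none); mem=50
  op6 P2: load  L2 → I/I/E on L2; bus BusRd; mem=60
  op7 P1: load  L3 → I/S/S on L3; bus BusRd; mem=80
  op8 P2: load  L3 → I/S/S on L3; bus (none); mem=80
  op9 P2: store L1 := 3 → I/I/M on L1; bus BusRdX Flush; mem=20
  op10 P2: load  L4 → S/I/S on L4; bus BusRd Flush; mem=62
  op11 P2: load  L2 → I/I/E on L2; bus (none); mem=60
  op12 P2: load  L4 → S/I/S on L4; bus (none); mem=62
  op13 P1: load  L2 → I/S/S on L2; bus BusRd; mem=60
  op14 P2: load  L2 → I/S/S on L2; bus (none); mem=60
  op15 P1: load  L4 → S/S/S on L4; bus BusRd; mem=62
  op16 P2: store L3 := 38 → I/I/M on L3; bus BusUpgr; mem=80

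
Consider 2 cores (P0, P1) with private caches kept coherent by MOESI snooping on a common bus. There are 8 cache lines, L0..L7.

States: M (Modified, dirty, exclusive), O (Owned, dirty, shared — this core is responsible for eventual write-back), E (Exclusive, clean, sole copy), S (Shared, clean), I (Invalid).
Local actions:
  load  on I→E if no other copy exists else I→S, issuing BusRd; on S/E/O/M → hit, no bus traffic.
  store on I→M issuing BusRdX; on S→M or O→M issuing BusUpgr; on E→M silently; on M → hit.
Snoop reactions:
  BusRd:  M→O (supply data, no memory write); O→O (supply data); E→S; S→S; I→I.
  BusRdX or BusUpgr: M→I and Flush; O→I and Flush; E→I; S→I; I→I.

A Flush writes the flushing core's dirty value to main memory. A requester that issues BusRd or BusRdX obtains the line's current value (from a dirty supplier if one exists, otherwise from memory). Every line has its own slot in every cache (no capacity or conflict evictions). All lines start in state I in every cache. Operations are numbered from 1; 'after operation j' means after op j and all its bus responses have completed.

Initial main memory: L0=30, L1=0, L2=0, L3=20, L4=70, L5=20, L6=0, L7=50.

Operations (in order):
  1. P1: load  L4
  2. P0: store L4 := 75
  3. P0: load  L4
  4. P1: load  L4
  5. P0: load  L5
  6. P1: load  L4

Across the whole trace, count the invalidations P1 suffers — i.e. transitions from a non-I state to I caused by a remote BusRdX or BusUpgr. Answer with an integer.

invalidations = 1

[1] P1: load  L4 | P0:I, P1:E(70) | bus: BusRd
[2] P0: store L4 := 75 | P0:M(75), P1:I | bus: BusRdX
[3] P0: load  L4 | P0:M(75), P1:I | bus: none
[4] P1: load  L4 | P0:O(75), P1:S(75) | bus: BusRd
[5] P0: load  L5 | P0:E(20), P1:I | bus: BusRd
[6] P1: load  L4 | P0:O(75), P1:S(75) | bus: none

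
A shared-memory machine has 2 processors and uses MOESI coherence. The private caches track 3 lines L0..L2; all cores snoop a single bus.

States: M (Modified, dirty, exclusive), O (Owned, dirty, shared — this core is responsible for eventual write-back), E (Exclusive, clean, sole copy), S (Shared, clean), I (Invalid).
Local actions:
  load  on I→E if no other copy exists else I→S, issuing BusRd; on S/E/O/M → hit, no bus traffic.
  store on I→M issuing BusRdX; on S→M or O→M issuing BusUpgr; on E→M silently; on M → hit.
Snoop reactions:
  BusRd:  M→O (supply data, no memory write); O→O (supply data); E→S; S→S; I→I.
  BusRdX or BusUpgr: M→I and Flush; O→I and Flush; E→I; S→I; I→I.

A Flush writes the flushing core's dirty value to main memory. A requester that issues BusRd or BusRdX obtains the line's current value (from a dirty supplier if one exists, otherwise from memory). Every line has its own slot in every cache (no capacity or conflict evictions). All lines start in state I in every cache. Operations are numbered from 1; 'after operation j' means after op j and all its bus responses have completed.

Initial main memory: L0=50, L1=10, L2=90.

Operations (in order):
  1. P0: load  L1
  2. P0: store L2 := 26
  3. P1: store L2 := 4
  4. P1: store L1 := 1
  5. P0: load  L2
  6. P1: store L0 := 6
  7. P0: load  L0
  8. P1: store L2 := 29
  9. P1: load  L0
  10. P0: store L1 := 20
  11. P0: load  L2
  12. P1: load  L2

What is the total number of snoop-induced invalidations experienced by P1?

invalidations = 1

[1] P0: load  L1 | P0:E(10), P1:I | bus: BusRd
[2] P0: store L2 := 26 | P0:M(26), P1:I | bus: BusRdX
[3] P1: store L2 := 4 | P0:I, P1:M(4) | bus: BusRdX,Flush
[4] P1: store L1 := 1 | P0:I, P1:M(1) | bus: BusRdX
[5] P0: load  L2 | P0:S(4), P1:O(4) | bus: BusRd
[6] P1: store L0 := 6 | P0:I, P1:M(6) | bus: BusRdX
[7] P0: load  L0 | P0:S(6), P1:O(6) | bus: BusRd
[8] P1: store L2 := 29 | P0:I, P1:M(29) | bus: BusUpgr
[9] P1: load  L0 | P0:S(6), P1:O(6) | bus: none
[10] P0: store L1 := 20 | P0:M(20), P1:I | bus: BusRdX,Flush
[11] P0: load  L2 | P0:S(29), P1:O(29) | bus: BusRd
[12] P1: load  L2 | P0:S(29), P1:O(29) | bus: none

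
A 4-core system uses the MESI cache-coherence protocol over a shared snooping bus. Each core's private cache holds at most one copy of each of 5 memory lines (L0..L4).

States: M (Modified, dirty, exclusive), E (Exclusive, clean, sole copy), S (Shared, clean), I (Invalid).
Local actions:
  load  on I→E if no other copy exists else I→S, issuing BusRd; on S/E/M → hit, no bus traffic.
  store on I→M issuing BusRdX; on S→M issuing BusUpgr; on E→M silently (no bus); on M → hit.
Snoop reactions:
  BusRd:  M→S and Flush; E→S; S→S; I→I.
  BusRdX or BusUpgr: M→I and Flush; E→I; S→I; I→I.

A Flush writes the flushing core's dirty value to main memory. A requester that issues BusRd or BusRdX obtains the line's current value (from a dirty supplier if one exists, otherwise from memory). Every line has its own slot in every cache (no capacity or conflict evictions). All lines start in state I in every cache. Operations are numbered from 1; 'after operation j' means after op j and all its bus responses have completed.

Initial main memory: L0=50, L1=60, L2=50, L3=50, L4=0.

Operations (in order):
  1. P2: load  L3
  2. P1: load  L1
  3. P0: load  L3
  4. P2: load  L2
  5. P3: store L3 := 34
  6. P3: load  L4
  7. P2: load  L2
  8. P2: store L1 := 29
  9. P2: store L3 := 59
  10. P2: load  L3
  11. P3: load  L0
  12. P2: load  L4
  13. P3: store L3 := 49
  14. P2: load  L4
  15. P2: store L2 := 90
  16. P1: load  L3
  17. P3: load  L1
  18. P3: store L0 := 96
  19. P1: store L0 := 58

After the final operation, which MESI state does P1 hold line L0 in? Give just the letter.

state = M

[1] P2: load  L3 | P0:I, P1:I, P2:E(50), P3:I | bus: BusRd
[2] P1: load  L1 | P0:I, P1:E(60), P2:I, P3:I | bus: BusRd
[3] P0: load  L3 | P0:S(50), P1:I, P2:S(50), P3:I | bus: BusRd
[4] P2: load  L2 | P0:I, P1:I, P2:E(50), P3:I | bus: BusRd
[5] P3: store L3 := 34 | P0:I, P1:I, P2:I, P3:M(34) | bus: BusRdX
[6] P3: load  L4 | P0:I, P1:I, P2:I, P3:E(0) | bus: BusRd
[7] P2: load  L2 | P0:I, P1:I, P2:E(50), P3:I | bus: none
[8] P2: store L1 := 29 | P0:I, P1:I, P2:M(29), P3:I | bus: BusRdX
[9] P2: store L3 := 59 | P0:I, P1:I, P2:M(59), P3:I | bus: BusRdX,Flush
[10] P2: load  L3 | P0:I, P1:I, P2:M(59), P3:I | bus: none
[11] P3: load  L0 | P0:I, P1:I, P2:I, P3:E(50) | bus: BusRd
[12] P2: load  L4 | P0:I, P1:I, P2:S(0), P3:S(0) | bus: BusRd
[13] P3: store L3 := 49 | P0:I, P1:I, P2:I, P3:M(49) | bus: BusRdX,Flush
[14] P2: load  L4 | P0:I, P1:I, P2:S(0), P3:S(0) | bus: none
[15] P2: store L2 := 90 | P0:I, P1:I, P2:M(90), P3:I | bus: none
[16] P1: load  L3 | P0:I, P1:S(49), P2:I, P3:S(49) | bus: BusRd,Flush
[17] P3: load  L1 | P0:I, P1:I, P2:S(29), P3:S(29) | bus: BusRd,Flush
[18] P3: store L0 := 96 | P0:I, P1:I, P2:I, P3:M(96) | bus: none
[19] P1: store L0 := 58 | P0:I, P1:M(58), P2:I, P3:I | bus: BusRdX,Flush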